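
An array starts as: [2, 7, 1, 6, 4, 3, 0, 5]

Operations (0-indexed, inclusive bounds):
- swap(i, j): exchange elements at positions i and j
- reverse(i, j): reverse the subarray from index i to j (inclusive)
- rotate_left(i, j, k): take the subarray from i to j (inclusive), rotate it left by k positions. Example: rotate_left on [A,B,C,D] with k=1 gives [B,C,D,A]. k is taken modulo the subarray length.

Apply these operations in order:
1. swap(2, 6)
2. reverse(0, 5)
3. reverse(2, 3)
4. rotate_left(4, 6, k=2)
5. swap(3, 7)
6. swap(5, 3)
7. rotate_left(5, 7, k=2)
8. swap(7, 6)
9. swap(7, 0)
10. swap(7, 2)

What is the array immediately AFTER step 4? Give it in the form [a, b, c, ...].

Answer: [3, 4, 0, 6, 1, 7, 2, 5]

Derivation:
After 1 (swap(2, 6)): [2, 7, 0, 6, 4, 3, 1, 5]
After 2 (reverse(0, 5)): [3, 4, 6, 0, 7, 2, 1, 5]
After 3 (reverse(2, 3)): [3, 4, 0, 6, 7, 2, 1, 5]
After 4 (rotate_left(4, 6, k=2)): [3, 4, 0, 6, 1, 7, 2, 5]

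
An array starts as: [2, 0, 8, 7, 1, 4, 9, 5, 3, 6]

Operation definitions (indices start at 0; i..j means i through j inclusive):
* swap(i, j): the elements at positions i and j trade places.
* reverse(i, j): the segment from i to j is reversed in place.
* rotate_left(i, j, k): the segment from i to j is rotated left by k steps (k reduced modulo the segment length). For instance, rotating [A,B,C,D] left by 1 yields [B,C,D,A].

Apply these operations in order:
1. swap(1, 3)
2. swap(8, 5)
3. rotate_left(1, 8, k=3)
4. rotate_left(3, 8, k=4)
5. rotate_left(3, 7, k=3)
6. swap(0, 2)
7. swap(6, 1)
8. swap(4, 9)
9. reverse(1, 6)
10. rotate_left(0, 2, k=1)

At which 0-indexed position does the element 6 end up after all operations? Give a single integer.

After 1 (swap(1, 3)): [2, 7, 8, 0, 1, 4, 9, 5, 3, 6]
After 2 (swap(8, 5)): [2, 7, 8, 0, 1, 3, 9, 5, 4, 6]
After 3 (rotate_left(1, 8, k=3)): [2, 1, 3, 9, 5, 4, 7, 8, 0, 6]
After 4 (rotate_left(3, 8, k=4)): [2, 1, 3, 8, 0, 9, 5, 4, 7, 6]
After 5 (rotate_left(3, 7, k=3)): [2, 1, 3, 5, 4, 8, 0, 9, 7, 6]
After 6 (swap(0, 2)): [3, 1, 2, 5, 4, 8, 0, 9, 7, 6]
After 7 (swap(6, 1)): [3, 0, 2, 5, 4, 8, 1, 9, 7, 6]
After 8 (swap(4, 9)): [3, 0, 2, 5, 6, 8, 1, 9, 7, 4]
After 9 (reverse(1, 6)): [3, 1, 8, 6, 5, 2, 0, 9, 7, 4]
After 10 (rotate_left(0, 2, k=1)): [1, 8, 3, 6, 5, 2, 0, 9, 7, 4]

Answer: 3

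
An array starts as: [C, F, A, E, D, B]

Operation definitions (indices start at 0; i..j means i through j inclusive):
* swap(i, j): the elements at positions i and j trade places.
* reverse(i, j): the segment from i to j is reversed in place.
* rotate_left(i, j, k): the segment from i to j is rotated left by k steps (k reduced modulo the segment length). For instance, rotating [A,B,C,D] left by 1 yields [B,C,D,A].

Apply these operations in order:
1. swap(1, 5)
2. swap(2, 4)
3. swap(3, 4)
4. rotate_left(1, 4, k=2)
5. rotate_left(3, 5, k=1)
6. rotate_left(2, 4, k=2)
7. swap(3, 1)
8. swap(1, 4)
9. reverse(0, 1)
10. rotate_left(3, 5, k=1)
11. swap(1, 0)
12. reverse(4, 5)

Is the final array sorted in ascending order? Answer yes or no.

Answer: no

Derivation:
After 1 (swap(1, 5)): [C, B, A, E, D, F]
After 2 (swap(2, 4)): [C, B, D, E, A, F]
After 3 (swap(3, 4)): [C, B, D, A, E, F]
After 4 (rotate_left(1, 4, k=2)): [C, A, E, B, D, F]
After 5 (rotate_left(3, 5, k=1)): [C, A, E, D, F, B]
After 6 (rotate_left(2, 4, k=2)): [C, A, F, E, D, B]
After 7 (swap(3, 1)): [C, E, F, A, D, B]
After 8 (swap(1, 4)): [C, D, F, A, E, B]
After 9 (reverse(0, 1)): [D, C, F, A, E, B]
After 10 (rotate_left(3, 5, k=1)): [D, C, F, E, B, A]
After 11 (swap(1, 0)): [C, D, F, E, B, A]
After 12 (reverse(4, 5)): [C, D, F, E, A, B]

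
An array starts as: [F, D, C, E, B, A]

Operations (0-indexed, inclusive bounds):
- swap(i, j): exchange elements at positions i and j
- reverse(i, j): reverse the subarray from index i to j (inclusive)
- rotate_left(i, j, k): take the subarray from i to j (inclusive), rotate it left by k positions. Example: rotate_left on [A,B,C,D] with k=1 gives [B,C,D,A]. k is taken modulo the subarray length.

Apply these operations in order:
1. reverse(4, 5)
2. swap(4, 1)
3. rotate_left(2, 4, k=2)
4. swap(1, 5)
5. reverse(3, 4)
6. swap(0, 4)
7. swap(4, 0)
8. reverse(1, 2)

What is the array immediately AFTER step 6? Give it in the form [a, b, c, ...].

Answer: [C, B, D, E, F, A]

Derivation:
After 1 (reverse(4, 5)): [F, D, C, E, A, B]
After 2 (swap(4, 1)): [F, A, C, E, D, B]
After 3 (rotate_left(2, 4, k=2)): [F, A, D, C, E, B]
After 4 (swap(1, 5)): [F, B, D, C, E, A]
After 5 (reverse(3, 4)): [F, B, D, E, C, A]
After 6 (swap(0, 4)): [C, B, D, E, F, A]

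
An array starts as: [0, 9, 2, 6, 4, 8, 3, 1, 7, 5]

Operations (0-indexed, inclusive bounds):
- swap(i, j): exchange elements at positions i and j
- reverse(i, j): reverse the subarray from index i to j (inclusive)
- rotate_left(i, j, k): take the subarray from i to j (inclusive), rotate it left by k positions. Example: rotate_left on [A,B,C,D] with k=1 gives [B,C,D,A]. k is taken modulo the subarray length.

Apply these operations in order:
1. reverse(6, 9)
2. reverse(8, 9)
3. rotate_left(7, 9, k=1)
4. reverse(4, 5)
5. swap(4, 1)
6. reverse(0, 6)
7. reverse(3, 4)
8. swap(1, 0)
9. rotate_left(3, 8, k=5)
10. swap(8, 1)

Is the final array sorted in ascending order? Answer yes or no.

After 1 (reverse(6, 9)): [0, 9, 2, 6, 4, 8, 5, 7, 1, 3]
After 2 (reverse(8, 9)): [0, 9, 2, 6, 4, 8, 5, 7, 3, 1]
After 3 (rotate_left(7, 9, k=1)): [0, 9, 2, 6, 4, 8, 5, 3, 1, 7]
After 4 (reverse(4, 5)): [0, 9, 2, 6, 8, 4, 5, 3, 1, 7]
After 5 (swap(4, 1)): [0, 8, 2, 6, 9, 4, 5, 3, 1, 7]
After 6 (reverse(0, 6)): [5, 4, 9, 6, 2, 8, 0, 3, 1, 7]
After 7 (reverse(3, 4)): [5, 4, 9, 2, 6, 8, 0, 3, 1, 7]
After 8 (swap(1, 0)): [4, 5, 9, 2, 6, 8, 0, 3, 1, 7]
After 9 (rotate_left(3, 8, k=5)): [4, 5, 9, 1, 2, 6, 8, 0, 3, 7]
After 10 (swap(8, 1)): [4, 3, 9, 1, 2, 6, 8, 0, 5, 7]

Answer: no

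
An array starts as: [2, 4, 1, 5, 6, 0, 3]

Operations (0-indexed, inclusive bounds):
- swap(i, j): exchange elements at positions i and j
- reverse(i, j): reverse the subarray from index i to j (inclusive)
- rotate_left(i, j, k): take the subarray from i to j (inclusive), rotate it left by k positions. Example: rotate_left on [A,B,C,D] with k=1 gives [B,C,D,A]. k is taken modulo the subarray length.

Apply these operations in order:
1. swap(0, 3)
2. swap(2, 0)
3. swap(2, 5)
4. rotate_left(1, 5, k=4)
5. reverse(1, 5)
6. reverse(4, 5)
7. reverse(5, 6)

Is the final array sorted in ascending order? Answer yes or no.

Answer: no

Derivation:
After 1 (swap(0, 3)): [5, 4, 1, 2, 6, 0, 3]
After 2 (swap(2, 0)): [1, 4, 5, 2, 6, 0, 3]
After 3 (swap(2, 5)): [1, 4, 0, 2, 6, 5, 3]
After 4 (rotate_left(1, 5, k=4)): [1, 5, 4, 0, 2, 6, 3]
After 5 (reverse(1, 5)): [1, 6, 2, 0, 4, 5, 3]
After 6 (reverse(4, 5)): [1, 6, 2, 0, 5, 4, 3]
After 7 (reverse(5, 6)): [1, 6, 2, 0, 5, 3, 4]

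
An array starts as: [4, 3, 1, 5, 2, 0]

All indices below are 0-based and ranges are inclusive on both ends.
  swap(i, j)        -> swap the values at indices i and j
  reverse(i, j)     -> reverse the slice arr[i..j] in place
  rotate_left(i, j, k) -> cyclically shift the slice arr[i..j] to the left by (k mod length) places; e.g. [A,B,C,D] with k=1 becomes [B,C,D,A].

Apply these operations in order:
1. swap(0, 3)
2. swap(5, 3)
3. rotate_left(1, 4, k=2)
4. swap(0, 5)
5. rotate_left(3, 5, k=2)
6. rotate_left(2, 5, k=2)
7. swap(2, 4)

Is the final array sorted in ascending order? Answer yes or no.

Answer: no

Derivation:
After 1 (swap(0, 3)): [5, 3, 1, 4, 2, 0]
After 2 (swap(5, 3)): [5, 3, 1, 0, 2, 4]
After 3 (rotate_left(1, 4, k=2)): [5, 0, 2, 3, 1, 4]
After 4 (swap(0, 5)): [4, 0, 2, 3, 1, 5]
After 5 (rotate_left(3, 5, k=2)): [4, 0, 2, 5, 3, 1]
After 6 (rotate_left(2, 5, k=2)): [4, 0, 3, 1, 2, 5]
After 7 (swap(2, 4)): [4, 0, 2, 1, 3, 5]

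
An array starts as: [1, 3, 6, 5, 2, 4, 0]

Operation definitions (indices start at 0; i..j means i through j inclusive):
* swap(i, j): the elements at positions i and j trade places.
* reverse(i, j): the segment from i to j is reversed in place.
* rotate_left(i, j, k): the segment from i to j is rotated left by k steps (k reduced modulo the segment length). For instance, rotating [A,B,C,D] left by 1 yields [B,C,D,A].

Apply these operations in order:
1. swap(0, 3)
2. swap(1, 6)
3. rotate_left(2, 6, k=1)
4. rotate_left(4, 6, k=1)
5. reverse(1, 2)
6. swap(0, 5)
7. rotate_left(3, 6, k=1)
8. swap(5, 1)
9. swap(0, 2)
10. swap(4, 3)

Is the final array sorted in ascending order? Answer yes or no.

Answer: no

Derivation:
After 1 (swap(0, 3)): [5, 3, 6, 1, 2, 4, 0]
After 2 (swap(1, 6)): [5, 0, 6, 1, 2, 4, 3]
After 3 (rotate_left(2, 6, k=1)): [5, 0, 1, 2, 4, 3, 6]
After 4 (rotate_left(4, 6, k=1)): [5, 0, 1, 2, 3, 6, 4]
After 5 (reverse(1, 2)): [5, 1, 0, 2, 3, 6, 4]
After 6 (swap(0, 5)): [6, 1, 0, 2, 3, 5, 4]
After 7 (rotate_left(3, 6, k=1)): [6, 1, 0, 3, 5, 4, 2]
After 8 (swap(5, 1)): [6, 4, 0, 3, 5, 1, 2]
After 9 (swap(0, 2)): [0, 4, 6, 3, 5, 1, 2]
After 10 (swap(4, 3)): [0, 4, 6, 5, 3, 1, 2]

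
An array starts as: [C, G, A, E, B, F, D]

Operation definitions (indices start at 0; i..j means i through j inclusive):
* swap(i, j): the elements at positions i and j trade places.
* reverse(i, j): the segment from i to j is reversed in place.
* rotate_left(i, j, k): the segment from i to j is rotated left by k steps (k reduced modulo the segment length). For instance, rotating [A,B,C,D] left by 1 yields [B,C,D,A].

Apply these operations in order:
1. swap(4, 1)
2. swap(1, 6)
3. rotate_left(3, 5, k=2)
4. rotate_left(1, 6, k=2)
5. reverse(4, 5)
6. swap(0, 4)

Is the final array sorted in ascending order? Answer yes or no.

Answer: no

Derivation:
After 1 (swap(4, 1)): [C, B, A, E, G, F, D]
After 2 (swap(1, 6)): [C, D, A, E, G, F, B]
After 3 (rotate_left(3, 5, k=2)): [C, D, A, F, E, G, B]
After 4 (rotate_left(1, 6, k=2)): [C, F, E, G, B, D, A]
After 5 (reverse(4, 5)): [C, F, E, G, D, B, A]
After 6 (swap(0, 4)): [D, F, E, G, C, B, A]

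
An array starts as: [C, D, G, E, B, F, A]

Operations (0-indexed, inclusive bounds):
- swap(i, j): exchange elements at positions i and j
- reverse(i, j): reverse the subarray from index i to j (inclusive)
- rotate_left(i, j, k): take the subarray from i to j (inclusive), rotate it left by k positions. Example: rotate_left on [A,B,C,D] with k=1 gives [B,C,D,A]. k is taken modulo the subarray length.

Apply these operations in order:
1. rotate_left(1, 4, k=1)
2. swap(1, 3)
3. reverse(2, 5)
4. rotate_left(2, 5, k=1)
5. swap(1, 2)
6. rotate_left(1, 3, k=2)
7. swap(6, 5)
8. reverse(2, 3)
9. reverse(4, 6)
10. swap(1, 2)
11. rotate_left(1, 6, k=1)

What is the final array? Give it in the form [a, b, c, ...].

Answer: [C, G, D, F, A, E, B]

Derivation:
After 1 (rotate_left(1, 4, k=1)): [C, G, E, B, D, F, A]
After 2 (swap(1, 3)): [C, B, E, G, D, F, A]
After 3 (reverse(2, 5)): [C, B, F, D, G, E, A]
After 4 (rotate_left(2, 5, k=1)): [C, B, D, G, E, F, A]
After 5 (swap(1, 2)): [C, D, B, G, E, F, A]
After 6 (rotate_left(1, 3, k=2)): [C, G, D, B, E, F, A]
After 7 (swap(6, 5)): [C, G, D, B, E, A, F]
After 8 (reverse(2, 3)): [C, G, B, D, E, A, F]
After 9 (reverse(4, 6)): [C, G, B, D, F, A, E]
After 10 (swap(1, 2)): [C, B, G, D, F, A, E]
After 11 (rotate_left(1, 6, k=1)): [C, G, D, F, A, E, B]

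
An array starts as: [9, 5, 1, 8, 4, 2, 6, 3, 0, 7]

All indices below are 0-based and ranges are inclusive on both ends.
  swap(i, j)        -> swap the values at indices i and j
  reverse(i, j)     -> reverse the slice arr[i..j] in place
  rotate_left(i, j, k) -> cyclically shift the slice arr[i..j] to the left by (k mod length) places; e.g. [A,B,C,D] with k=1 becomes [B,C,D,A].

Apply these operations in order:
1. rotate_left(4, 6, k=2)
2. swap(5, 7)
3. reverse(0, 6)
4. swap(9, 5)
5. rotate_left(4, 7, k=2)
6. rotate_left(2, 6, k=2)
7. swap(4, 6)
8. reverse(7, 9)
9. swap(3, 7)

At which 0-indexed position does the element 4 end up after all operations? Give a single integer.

After 1 (rotate_left(4, 6, k=2)): [9, 5, 1, 8, 6, 4, 2, 3, 0, 7]
After 2 (swap(5, 7)): [9, 5, 1, 8, 6, 3, 2, 4, 0, 7]
After 3 (reverse(0, 6)): [2, 3, 6, 8, 1, 5, 9, 4, 0, 7]
After 4 (swap(9, 5)): [2, 3, 6, 8, 1, 7, 9, 4, 0, 5]
After 5 (rotate_left(4, 7, k=2)): [2, 3, 6, 8, 9, 4, 1, 7, 0, 5]
After 6 (rotate_left(2, 6, k=2)): [2, 3, 9, 4, 1, 6, 8, 7, 0, 5]
After 7 (swap(4, 6)): [2, 3, 9, 4, 8, 6, 1, 7, 0, 5]
After 8 (reverse(7, 9)): [2, 3, 9, 4, 8, 6, 1, 5, 0, 7]
After 9 (swap(3, 7)): [2, 3, 9, 5, 8, 6, 1, 4, 0, 7]

Answer: 7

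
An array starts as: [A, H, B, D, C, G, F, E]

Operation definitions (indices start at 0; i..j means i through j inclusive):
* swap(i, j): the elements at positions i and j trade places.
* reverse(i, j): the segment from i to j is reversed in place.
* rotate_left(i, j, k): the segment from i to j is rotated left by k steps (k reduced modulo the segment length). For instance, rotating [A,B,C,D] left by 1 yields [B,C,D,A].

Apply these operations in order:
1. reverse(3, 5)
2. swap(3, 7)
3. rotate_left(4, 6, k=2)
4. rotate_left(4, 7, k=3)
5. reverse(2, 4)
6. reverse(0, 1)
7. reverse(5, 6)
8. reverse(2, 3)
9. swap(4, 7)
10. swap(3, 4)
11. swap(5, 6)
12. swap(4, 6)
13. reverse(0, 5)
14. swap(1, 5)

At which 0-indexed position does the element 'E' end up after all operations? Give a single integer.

After 1 (reverse(3, 5)): [A, H, B, G, C, D, F, E]
After 2 (swap(3, 7)): [A, H, B, E, C, D, F, G]
After 3 (rotate_left(4, 6, k=2)): [A, H, B, E, F, C, D, G]
After 4 (rotate_left(4, 7, k=3)): [A, H, B, E, G, F, C, D]
After 5 (reverse(2, 4)): [A, H, G, E, B, F, C, D]
After 6 (reverse(0, 1)): [H, A, G, E, B, F, C, D]
After 7 (reverse(5, 6)): [H, A, G, E, B, C, F, D]
After 8 (reverse(2, 3)): [H, A, E, G, B, C, F, D]
After 9 (swap(4, 7)): [H, A, E, G, D, C, F, B]
After 10 (swap(3, 4)): [H, A, E, D, G, C, F, B]
After 11 (swap(5, 6)): [H, A, E, D, G, F, C, B]
After 12 (swap(4, 6)): [H, A, E, D, C, F, G, B]
After 13 (reverse(0, 5)): [F, C, D, E, A, H, G, B]
After 14 (swap(1, 5)): [F, H, D, E, A, C, G, B]

Answer: 3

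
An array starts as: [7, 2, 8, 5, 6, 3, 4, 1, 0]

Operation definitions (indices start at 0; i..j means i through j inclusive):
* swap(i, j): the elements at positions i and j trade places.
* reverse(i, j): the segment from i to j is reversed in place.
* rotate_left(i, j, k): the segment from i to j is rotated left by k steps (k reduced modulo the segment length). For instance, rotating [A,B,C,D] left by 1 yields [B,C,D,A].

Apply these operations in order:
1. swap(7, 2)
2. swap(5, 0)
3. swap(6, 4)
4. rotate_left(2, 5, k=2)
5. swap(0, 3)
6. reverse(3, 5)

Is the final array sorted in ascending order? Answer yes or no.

After 1 (swap(7, 2)): [7, 2, 1, 5, 6, 3, 4, 8, 0]
After 2 (swap(5, 0)): [3, 2, 1, 5, 6, 7, 4, 8, 0]
After 3 (swap(6, 4)): [3, 2, 1, 5, 4, 7, 6, 8, 0]
After 4 (rotate_left(2, 5, k=2)): [3, 2, 4, 7, 1, 5, 6, 8, 0]
After 5 (swap(0, 3)): [7, 2, 4, 3, 1, 5, 6, 8, 0]
After 6 (reverse(3, 5)): [7, 2, 4, 5, 1, 3, 6, 8, 0]

Answer: no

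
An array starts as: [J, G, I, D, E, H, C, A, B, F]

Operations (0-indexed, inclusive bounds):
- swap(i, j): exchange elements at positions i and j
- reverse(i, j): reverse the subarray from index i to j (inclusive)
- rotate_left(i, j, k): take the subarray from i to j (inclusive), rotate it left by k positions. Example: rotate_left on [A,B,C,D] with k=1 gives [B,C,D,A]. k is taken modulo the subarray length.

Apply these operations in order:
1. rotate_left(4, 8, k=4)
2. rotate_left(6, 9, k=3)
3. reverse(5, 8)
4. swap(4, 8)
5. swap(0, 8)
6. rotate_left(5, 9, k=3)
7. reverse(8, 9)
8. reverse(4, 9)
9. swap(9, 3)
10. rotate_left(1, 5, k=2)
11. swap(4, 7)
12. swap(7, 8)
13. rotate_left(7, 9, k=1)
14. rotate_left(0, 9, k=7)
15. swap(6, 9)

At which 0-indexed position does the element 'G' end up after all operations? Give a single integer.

After 1 (rotate_left(4, 8, k=4)): [J, G, I, D, B, E, H, C, A, F]
After 2 (rotate_left(6, 9, k=3)): [J, G, I, D, B, E, F, H, C, A]
After 3 (reverse(5, 8)): [J, G, I, D, B, C, H, F, E, A]
After 4 (swap(4, 8)): [J, G, I, D, E, C, H, F, B, A]
After 5 (swap(0, 8)): [B, G, I, D, E, C, H, F, J, A]
After 6 (rotate_left(5, 9, k=3)): [B, G, I, D, E, J, A, C, H, F]
After 7 (reverse(8, 9)): [B, G, I, D, E, J, A, C, F, H]
After 8 (reverse(4, 9)): [B, G, I, D, H, F, C, A, J, E]
After 9 (swap(9, 3)): [B, G, I, E, H, F, C, A, J, D]
After 10 (rotate_left(1, 5, k=2)): [B, E, H, F, G, I, C, A, J, D]
After 11 (swap(4, 7)): [B, E, H, F, A, I, C, G, J, D]
After 12 (swap(7, 8)): [B, E, H, F, A, I, C, J, G, D]
After 13 (rotate_left(7, 9, k=1)): [B, E, H, F, A, I, C, G, D, J]
After 14 (rotate_left(0, 9, k=7)): [G, D, J, B, E, H, F, A, I, C]
After 15 (swap(6, 9)): [G, D, J, B, E, H, C, A, I, F]

Answer: 0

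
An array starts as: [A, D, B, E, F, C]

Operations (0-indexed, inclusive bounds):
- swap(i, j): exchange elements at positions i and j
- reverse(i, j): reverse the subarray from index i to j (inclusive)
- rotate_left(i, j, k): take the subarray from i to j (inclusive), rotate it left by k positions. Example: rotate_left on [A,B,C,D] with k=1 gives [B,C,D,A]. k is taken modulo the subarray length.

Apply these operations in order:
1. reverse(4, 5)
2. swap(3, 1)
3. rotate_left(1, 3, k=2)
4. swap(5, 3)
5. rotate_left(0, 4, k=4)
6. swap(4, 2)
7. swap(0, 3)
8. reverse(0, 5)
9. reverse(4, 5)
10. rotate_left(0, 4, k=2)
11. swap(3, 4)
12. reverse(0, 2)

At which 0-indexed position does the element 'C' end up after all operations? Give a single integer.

After 1 (reverse(4, 5)): [A, D, B, E, C, F]
After 2 (swap(3, 1)): [A, E, B, D, C, F]
After 3 (rotate_left(1, 3, k=2)): [A, D, E, B, C, F]
After 4 (swap(5, 3)): [A, D, E, F, C, B]
After 5 (rotate_left(0, 4, k=4)): [C, A, D, E, F, B]
After 6 (swap(4, 2)): [C, A, F, E, D, B]
After 7 (swap(0, 3)): [E, A, F, C, D, B]
After 8 (reverse(0, 5)): [B, D, C, F, A, E]
After 9 (reverse(4, 5)): [B, D, C, F, E, A]
After 10 (rotate_left(0, 4, k=2)): [C, F, E, B, D, A]
After 11 (swap(3, 4)): [C, F, E, D, B, A]
After 12 (reverse(0, 2)): [E, F, C, D, B, A]

Answer: 2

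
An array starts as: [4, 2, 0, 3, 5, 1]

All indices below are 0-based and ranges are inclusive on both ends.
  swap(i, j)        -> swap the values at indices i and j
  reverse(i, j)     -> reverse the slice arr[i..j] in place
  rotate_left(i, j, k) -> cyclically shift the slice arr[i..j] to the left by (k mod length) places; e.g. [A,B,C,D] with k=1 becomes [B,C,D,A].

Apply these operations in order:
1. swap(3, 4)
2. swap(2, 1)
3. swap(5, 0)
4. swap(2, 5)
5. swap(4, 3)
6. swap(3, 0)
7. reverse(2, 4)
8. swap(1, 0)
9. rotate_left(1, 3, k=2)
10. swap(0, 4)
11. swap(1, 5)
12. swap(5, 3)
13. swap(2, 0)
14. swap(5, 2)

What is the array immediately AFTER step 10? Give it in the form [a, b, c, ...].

Answer: [4, 1, 3, 5, 0, 2]

Derivation:
After 1 (swap(3, 4)): [4, 2, 0, 5, 3, 1]
After 2 (swap(2, 1)): [4, 0, 2, 5, 3, 1]
After 3 (swap(5, 0)): [1, 0, 2, 5, 3, 4]
After 4 (swap(2, 5)): [1, 0, 4, 5, 3, 2]
After 5 (swap(4, 3)): [1, 0, 4, 3, 5, 2]
After 6 (swap(3, 0)): [3, 0, 4, 1, 5, 2]
After 7 (reverse(2, 4)): [3, 0, 5, 1, 4, 2]
After 8 (swap(1, 0)): [0, 3, 5, 1, 4, 2]
After 9 (rotate_left(1, 3, k=2)): [0, 1, 3, 5, 4, 2]
After 10 (swap(0, 4)): [4, 1, 3, 5, 0, 2]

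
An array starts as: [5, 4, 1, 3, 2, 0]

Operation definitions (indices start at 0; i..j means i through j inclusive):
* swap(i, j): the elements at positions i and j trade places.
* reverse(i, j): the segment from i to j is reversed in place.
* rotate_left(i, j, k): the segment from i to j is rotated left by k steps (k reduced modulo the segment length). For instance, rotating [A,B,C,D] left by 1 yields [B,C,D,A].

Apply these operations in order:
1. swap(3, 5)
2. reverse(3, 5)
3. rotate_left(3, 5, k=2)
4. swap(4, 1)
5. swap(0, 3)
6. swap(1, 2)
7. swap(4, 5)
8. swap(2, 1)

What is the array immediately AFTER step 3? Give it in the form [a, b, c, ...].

After 1 (swap(3, 5)): [5, 4, 1, 0, 2, 3]
After 2 (reverse(3, 5)): [5, 4, 1, 3, 2, 0]
After 3 (rotate_left(3, 5, k=2)): [5, 4, 1, 0, 3, 2]

Answer: [5, 4, 1, 0, 3, 2]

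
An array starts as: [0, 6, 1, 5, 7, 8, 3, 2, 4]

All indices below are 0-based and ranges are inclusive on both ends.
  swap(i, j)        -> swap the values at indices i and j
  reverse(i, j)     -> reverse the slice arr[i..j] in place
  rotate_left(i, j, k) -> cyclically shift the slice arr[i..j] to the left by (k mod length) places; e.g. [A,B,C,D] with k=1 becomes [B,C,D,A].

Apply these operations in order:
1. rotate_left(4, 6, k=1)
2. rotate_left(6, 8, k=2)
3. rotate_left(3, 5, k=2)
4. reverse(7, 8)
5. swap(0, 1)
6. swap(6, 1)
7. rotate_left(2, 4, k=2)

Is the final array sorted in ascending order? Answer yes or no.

Answer: no

Derivation:
After 1 (rotate_left(4, 6, k=1)): [0, 6, 1, 5, 8, 3, 7, 2, 4]
After 2 (rotate_left(6, 8, k=2)): [0, 6, 1, 5, 8, 3, 4, 7, 2]
After 3 (rotate_left(3, 5, k=2)): [0, 6, 1, 3, 5, 8, 4, 7, 2]
After 4 (reverse(7, 8)): [0, 6, 1, 3, 5, 8, 4, 2, 7]
After 5 (swap(0, 1)): [6, 0, 1, 3, 5, 8, 4, 2, 7]
After 6 (swap(6, 1)): [6, 4, 1, 3, 5, 8, 0, 2, 7]
After 7 (rotate_left(2, 4, k=2)): [6, 4, 5, 1, 3, 8, 0, 2, 7]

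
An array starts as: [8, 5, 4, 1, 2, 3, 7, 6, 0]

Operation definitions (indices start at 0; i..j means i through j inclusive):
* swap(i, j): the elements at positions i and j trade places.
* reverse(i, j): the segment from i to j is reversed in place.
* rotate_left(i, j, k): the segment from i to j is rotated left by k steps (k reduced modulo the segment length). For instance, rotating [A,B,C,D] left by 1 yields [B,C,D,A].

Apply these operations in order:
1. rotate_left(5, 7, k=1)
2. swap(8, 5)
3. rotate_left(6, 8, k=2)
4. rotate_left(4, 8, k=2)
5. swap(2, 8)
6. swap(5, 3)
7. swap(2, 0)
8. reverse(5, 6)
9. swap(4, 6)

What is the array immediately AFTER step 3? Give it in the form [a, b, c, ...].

After 1 (rotate_left(5, 7, k=1)): [8, 5, 4, 1, 2, 7, 6, 3, 0]
After 2 (swap(8, 5)): [8, 5, 4, 1, 2, 0, 6, 3, 7]
After 3 (rotate_left(6, 8, k=2)): [8, 5, 4, 1, 2, 0, 7, 6, 3]

Answer: [8, 5, 4, 1, 2, 0, 7, 6, 3]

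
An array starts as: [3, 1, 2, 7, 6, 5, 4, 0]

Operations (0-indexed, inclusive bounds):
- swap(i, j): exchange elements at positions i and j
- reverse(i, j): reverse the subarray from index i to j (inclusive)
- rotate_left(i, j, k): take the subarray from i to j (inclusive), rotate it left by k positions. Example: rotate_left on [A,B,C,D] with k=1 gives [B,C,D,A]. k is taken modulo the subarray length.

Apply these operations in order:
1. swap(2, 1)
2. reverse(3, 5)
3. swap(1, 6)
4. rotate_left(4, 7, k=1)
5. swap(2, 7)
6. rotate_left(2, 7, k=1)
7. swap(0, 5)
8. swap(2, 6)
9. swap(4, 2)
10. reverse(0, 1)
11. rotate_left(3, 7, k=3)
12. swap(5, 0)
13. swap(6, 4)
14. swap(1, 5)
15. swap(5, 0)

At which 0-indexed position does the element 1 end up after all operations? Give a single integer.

Answer: 4

Derivation:
After 1 (swap(2, 1)): [3, 2, 1, 7, 6, 5, 4, 0]
After 2 (reverse(3, 5)): [3, 2, 1, 5, 6, 7, 4, 0]
After 3 (swap(1, 6)): [3, 4, 1, 5, 6, 7, 2, 0]
After 4 (rotate_left(4, 7, k=1)): [3, 4, 1, 5, 7, 2, 0, 6]
After 5 (swap(2, 7)): [3, 4, 6, 5, 7, 2, 0, 1]
After 6 (rotate_left(2, 7, k=1)): [3, 4, 5, 7, 2, 0, 1, 6]
After 7 (swap(0, 5)): [0, 4, 5, 7, 2, 3, 1, 6]
After 8 (swap(2, 6)): [0, 4, 1, 7, 2, 3, 5, 6]
After 9 (swap(4, 2)): [0, 4, 2, 7, 1, 3, 5, 6]
After 10 (reverse(0, 1)): [4, 0, 2, 7, 1, 3, 5, 6]
After 11 (rotate_left(3, 7, k=3)): [4, 0, 2, 5, 6, 7, 1, 3]
After 12 (swap(5, 0)): [7, 0, 2, 5, 6, 4, 1, 3]
After 13 (swap(6, 4)): [7, 0, 2, 5, 1, 4, 6, 3]
After 14 (swap(1, 5)): [7, 4, 2, 5, 1, 0, 6, 3]
After 15 (swap(5, 0)): [0, 4, 2, 5, 1, 7, 6, 3]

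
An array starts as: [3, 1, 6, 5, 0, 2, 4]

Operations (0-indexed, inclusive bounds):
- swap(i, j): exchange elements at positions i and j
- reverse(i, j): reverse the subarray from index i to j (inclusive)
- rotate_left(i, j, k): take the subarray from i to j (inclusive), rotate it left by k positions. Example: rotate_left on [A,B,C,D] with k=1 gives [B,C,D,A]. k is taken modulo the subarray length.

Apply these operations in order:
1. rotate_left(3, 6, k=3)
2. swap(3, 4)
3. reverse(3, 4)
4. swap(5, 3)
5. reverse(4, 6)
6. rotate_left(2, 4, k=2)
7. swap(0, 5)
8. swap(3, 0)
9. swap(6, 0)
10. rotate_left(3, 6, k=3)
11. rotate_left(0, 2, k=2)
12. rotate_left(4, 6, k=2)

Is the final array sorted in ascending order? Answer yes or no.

Answer: no

Derivation:
After 1 (rotate_left(3, 6, k=3)): [3, 1, 6, 4, 5, 0, 2]
After 2 (swap(3, 4)): [3, 1, 6, 5, 4, 0, 2]
After 3 (reverse(3, 4)): [3, 1, 6, 4, 5, 0, 2]
After 4 (swap(5, 3)): [3, 1, 6, 0, 5, 4, 2]
After 5 (reverse(4, 6)): [3, 1, 6, 0, 2, 4, 5]
After 6 (rotate_left(2, 4, k=2)): [3, 1, 2, 6, 0, 4, 5]
After 7 (swap(0, 5)): [4, 1, 2, 6, 0, 3, 5]
After 8 (swap(3, 0)): [6, 1, 2, 4, 0, 3, 5]
After 9 (swap(6, 0)): [5, 1, 2, 4, 0, 3, 6]
After 10 (rotate_left(3, 6, k=3)): [5, 1, 2, 6, 4, 0, 3]
After 11 (rotate_left(0, 2, k=2)): [2, 5, 1, 6, 4, 0, 3]
After 12 (rotate_left(4, 6, k=2)): [2, 5, 1, 6, 3, 4, 0]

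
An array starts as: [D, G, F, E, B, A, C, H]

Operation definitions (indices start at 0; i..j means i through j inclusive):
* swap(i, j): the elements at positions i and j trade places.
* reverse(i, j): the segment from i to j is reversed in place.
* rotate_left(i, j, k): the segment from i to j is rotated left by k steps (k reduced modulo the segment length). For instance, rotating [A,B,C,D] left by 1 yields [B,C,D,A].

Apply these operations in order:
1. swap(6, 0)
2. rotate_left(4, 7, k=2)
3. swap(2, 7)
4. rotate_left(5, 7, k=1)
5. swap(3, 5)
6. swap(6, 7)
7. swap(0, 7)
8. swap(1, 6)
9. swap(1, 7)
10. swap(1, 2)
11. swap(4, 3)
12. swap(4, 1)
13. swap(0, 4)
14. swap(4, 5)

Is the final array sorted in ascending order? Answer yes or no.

Answer: yes

Derivation:
After 1 (swap(6, 0)): [C, G, F, E, B, A, D, H]
After 2 (rotate_left(4, 7, k=2)): [C, G, F, E, D, H, B, A]
After 3 (swap(2, 7)): [C, G, A, E, D, H, B, F]
After 4 (rotate_left(5, 7, k=1)): [C, G, A, E, D, B, F, H]
After 5 (swap(3, 5)): [C, G, A, B, D, E, F, H]
After 6 (swap(6, 7)): [C, G, A, B, D, E, H, F]
After 7 (swap(0, 7)): [F, G, A, B, D, E, H, C]
After 8 (swap(1, 6)): [F, H, A, B, D, E, G, C]
After 9 (swap(1, 7)): [F, C, A, B, D, E, G, H]
After 10 (swap(1, 2)): [F, A, C, B, D, E, G, H]
After 11 (swap(4, 3)): [F, A, C, D, B, E, G, H]
After 12 (swap(4, 1)): [F, B, C, D, A, E, G, H]
After 13 (swap(0, 4)): [A, B, C, D, F, E, G, H]
After 14 (swap(4, 5)): [A, B, C, D, E, F, G, H]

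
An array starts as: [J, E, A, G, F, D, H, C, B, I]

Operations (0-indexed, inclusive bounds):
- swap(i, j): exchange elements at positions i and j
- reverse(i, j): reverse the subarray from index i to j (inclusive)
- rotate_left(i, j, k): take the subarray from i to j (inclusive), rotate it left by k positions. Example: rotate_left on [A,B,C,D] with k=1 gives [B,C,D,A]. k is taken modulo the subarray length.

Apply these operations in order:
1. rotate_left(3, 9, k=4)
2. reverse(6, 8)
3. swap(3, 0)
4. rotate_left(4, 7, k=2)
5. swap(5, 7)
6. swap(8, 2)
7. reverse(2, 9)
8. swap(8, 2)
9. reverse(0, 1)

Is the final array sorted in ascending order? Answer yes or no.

After 1 (rotate_left(3, 9, k=4)): [J, E, A, C, B, I, G, F, D, H]
After 2 (reverse(6, 8)): [J, E, A, C, B, I, D, F, G, H]
After 3 (swap(3, 0)): [C, E, A, J, B, I, D, F, G, H]
After 4 (rotate_left(4, 7, k=2)): [C, E, A, J, D, F, B, I, G, H]
After 5 (swap(5, 7)): [C, E, A, J, D, I, B, F, G, H]
After 6 (swap(8, 2)): [C, E, G, J, D, I, B, F, A, H]
After 7 (reverse(2, 9)): [C, E, H, A, F, B, I, D, J, G]
After 8 (swap(8, 2)): [C, E, J, A, F, B, I, D, H, G]
After 9 (reverse(0, 1)): [E, C, J, A, F, B, I, D, H, G]

Answer: no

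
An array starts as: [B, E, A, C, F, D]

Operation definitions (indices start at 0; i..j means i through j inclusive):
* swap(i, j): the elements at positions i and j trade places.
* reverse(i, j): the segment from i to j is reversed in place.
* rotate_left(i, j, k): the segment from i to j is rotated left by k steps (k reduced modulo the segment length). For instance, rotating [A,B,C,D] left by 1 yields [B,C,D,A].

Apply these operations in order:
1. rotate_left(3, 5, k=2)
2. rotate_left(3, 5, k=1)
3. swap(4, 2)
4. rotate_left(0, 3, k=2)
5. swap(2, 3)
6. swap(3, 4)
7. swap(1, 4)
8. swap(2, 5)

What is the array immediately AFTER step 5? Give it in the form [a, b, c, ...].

After 1 (rotate_left(3, 5, k=2)): [B, E, A, D, C, F]
After 2 (rotate_left(3, 5, k=1)): [B, E, A, C, F, D]
After 3 (swap(4, 2)): [B, E, F, C, A, D]
After 4 (rotate_left(0, 3, k=2)): [F, C, B, E, A, D]
After 5 (swap(2, 3)): [F, C, E, B, A, D]

Answer: [F, C, E, B, A, D]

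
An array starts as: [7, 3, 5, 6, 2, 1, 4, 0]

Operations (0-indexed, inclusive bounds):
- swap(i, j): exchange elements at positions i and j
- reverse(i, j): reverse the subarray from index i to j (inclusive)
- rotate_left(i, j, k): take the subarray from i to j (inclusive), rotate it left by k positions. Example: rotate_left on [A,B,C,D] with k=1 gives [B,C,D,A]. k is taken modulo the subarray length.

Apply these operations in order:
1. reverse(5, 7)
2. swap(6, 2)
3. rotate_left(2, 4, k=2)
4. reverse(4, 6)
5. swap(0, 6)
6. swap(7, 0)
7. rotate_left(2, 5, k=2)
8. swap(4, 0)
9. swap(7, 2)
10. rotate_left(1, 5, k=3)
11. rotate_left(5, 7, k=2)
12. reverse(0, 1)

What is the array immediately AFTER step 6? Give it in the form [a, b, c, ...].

Answer: [1, 3, 2, 4, 5, 0, 7, 6]

Derivation:
After 1 (reverse(5, 7)): [7, 3, 5, 6, 2, 0, 4, 1]
After 2 (swap(6, 2)): [7, 3, 4, 6, 2, 0, 5, 1]
After 3 (rotate_left(2, 4, k=2)): [7, 3, 2, 4, 6, 0, 5, 1]
After 4 (reverse(4, 6)): [7, 3, 2, 4, 5, 0, 6, 1]
After 5 (swap(0, 6)): [6, 3, 2, 4, 5, 0, 7, 1]
After 6 (swap(7, 0)): [1, 3, 2, 4, 5, 0, 7, 6]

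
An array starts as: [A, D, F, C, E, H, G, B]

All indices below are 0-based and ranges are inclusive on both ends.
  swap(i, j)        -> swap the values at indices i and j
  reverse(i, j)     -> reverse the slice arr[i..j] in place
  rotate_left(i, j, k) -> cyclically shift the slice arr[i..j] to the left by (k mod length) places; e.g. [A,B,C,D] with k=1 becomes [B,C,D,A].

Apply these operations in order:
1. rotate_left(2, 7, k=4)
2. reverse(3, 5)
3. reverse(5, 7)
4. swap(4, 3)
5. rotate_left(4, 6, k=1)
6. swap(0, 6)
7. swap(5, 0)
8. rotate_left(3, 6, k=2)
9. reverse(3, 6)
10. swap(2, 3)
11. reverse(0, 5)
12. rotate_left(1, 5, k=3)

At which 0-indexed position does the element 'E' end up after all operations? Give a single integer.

After 1 (rotate_left(2, 7, k=4)): [A, D, G, B, F, C, E, H]
After 2 (reverse(3, 5)): [A, D, G, C, F, B, E, H]
After 3 (reverse(5, 7)): [A, D, G, C, F, H, E, B]
After 4 (swap(4, 3)): [A, D, G, F, C, H, E, B]
After 5 (rotate_left(4, 6, k=1)): [A, D, G, F, H, E, C, B]
After 6 (swap(0, 6)): [C, D, G, F, H, E, A, B]
After 7 (swap(5, 0)): [E, D, G, F, H, C, A, B]
After 8 (rotate_left(3, 6, k=2)): [E, D, G, C, A, F, H, B]
After 9 (reverse(3, 6)): [E, D, G, H, F, A, C, B]
After 10 (swap(2, 3)): [E, D, H, G, F, A, C, B]
After 11 (reverse(0, 5)): [A, F, G, H, D, E, C, B]
After 12 (rotate_left(1, 5, k=3)): [A, D, E, F, G, H, C, B]

Answer: 2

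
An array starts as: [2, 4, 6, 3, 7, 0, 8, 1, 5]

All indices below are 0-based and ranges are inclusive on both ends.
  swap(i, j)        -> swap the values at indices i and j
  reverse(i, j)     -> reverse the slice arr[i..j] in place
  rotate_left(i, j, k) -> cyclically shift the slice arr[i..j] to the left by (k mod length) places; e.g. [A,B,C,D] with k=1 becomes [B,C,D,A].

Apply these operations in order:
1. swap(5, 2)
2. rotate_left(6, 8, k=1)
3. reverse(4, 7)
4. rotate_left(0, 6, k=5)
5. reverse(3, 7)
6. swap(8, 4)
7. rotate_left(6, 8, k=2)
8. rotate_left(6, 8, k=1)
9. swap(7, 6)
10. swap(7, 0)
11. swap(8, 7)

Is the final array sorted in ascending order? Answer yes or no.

After 1 (swap(5, 2)): [2, 4, 0, 3, 7, 6, 8, 1, 5]
After 2 (rotate_left(6, 8, k=1)): [2, 4, 0, 3, 7, 6, 1, 5, 8]
After 3 (reverse(4, 7)): [2, 4, 0, 3, 5, 1, 6, 7, 8]
After 4 (rotate_left(0, 6, k=5)): [1, 6, 2, 4, 0, 3, 5, 7, 8]
After 5 (reverse(3, 7)): [1, 6, 2, 7, 5, 3, 0, 4, 8]
After 6 (swap(8, 4)): [1, 6, 2, 7, 8, 3, 0, 4, 5]
After 7 (rotate_left(6, 8, k=2)): [1, 6, 2, 7, 8, 3, 5, 0, 4]
After 8 (rotate_left(6, 8, k=1)): [1, 6, 2, 7, 8, 3, 0, 4, 5]
After 9 (swap(7, 6)): [1, 6, 2, 7, 8, 3, 4, 0, 5]
After 10 (swap(7, 0)): [0, 6, 2, 7, 8, 3, 4, 1, 5]
After 11 (swap(8, 7)): [0, 6, 2, 7, 8, 3, 4, 5, 1]

Answer: no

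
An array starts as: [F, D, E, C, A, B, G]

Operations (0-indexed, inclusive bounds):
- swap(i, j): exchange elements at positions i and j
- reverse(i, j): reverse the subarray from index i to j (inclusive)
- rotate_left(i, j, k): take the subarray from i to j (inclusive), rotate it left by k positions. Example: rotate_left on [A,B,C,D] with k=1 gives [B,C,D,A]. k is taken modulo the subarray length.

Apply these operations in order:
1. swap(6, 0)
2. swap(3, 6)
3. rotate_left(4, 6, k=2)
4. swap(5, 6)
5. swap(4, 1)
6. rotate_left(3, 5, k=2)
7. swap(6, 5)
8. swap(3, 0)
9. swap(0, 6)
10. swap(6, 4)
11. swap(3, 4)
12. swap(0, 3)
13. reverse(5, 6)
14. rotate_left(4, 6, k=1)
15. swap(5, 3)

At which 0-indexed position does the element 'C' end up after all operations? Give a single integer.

Answer: 1

Derivation:
After 1 (swap(6, 0)): [G, D, E, C, A, B, F]
After 2 (swap(3, 6)): [G, D, E, F, A, B, C]
After 3 (rotate_left(4, 6, k=2)): [G, D, E, F, C, A, B]
After 4 (swap(5, 6)): [G, D, E, F, C, B, A]
After 5 (swap(4, 1)): [G, C, E, F, D, B, A]
After 6 (rotate_left(3, 5, k=2)): [G, C, E, B, F, D, A]
After 7 (swap(6, 5)): [G, C, E, B, F, A, D]
After 8 (swap(3, 0)): [B, C, E, G, F, A, D]
After 9 (swap(0, 6)): [D, C, E, G, F, A, B]
After 10 (swap(6, 4)): [D, C, E, G, B, A, F]
After 11 (swap(3, 4)): [D, C, E, B, G, A, F]
After 12 (swap(0, 3)): [B, C, E, D, G, A, F]
After 13 (reverse(5, 6)): [B, C, E, D, G, F, A]
After 14 (rotate_left(4, 6, k=1)): [B, C, E, D, F, A, G]
After 15 (swap(5, 3)): [B, C, E, A, F, D, G]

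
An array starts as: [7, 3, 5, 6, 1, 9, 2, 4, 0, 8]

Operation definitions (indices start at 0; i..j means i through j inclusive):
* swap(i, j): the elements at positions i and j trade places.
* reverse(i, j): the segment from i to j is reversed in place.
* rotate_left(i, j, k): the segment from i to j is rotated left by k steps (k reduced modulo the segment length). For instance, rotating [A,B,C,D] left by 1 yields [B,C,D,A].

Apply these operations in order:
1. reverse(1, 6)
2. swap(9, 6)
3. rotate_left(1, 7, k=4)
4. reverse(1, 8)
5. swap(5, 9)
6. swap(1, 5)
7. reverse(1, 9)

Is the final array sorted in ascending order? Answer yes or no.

Answer: no

Derivation:
After 1 (reverse(1, 6)): [7, 2, 9, 1, 6, 5, 3, 4, 0, 8]
After 2 (swap(9, 6)): [7, 2, 9, 1, 6, 5, 8, 4, 0, 3]
After 3 (rotate_left(1, 7, k=4)): [7, 5, 8, 4, 2, 9, 1, 6, 0, 3]
After 4 (reverse(1, 8)): [7, 0, 6, 1, 9, 2, 4, 8, 5, 3]
After 5 (swap(5, 9)): [7, 0, 6, 1, 9, 3, 4, 8, 5, 2]
After 6 (swap(1, 5)): [7, 3, 6, 1, 9, 0, 4, 8, 5, 2]
After 7 (reverse(1, 9)): [7, 2, 5, 8, 4, 0, 9, 1, 6, 3]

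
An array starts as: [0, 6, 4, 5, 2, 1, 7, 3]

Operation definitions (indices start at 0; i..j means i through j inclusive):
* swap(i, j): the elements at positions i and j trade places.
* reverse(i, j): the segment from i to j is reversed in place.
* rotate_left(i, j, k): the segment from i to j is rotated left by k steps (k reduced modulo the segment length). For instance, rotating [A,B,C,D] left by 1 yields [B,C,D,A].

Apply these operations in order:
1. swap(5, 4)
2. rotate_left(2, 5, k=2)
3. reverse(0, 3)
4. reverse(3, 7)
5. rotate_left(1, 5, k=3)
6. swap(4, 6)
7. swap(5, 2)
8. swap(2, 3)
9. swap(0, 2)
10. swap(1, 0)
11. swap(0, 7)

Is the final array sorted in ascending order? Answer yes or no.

After 1 (swap(5, 4)): [0, 6, 4, 5, 1, 2, 7, 3]
After 2 (rotate_left(2, 5, k=2)): [0, 6, 1, 2, 4, 5, 7, 3]
After 3 (reverse(0, 3)): [2, 1, 6, 0, 4, 5, 7, 3]
After 4 (reverse(3, 7)): [2, 1, 6, 3, 7, 5, 4, 0]
After 5 (rotate_left(1, 5, k=3)): [2, 7, 5, 1, 6, 3, 4, 0]
After 6 (swap(4, 6)): [2, 7, 5, 1, 4, 3, 6, 0]
After 7 (swap(5, 2)): [2, 7, 3, 1, 4, 5, 6, 0]
After 8 (swap(2, 3)): [2, 7, 1, 3, 4, 5, 6, 0]
After 9 (swap(0, 2)): [1, 7, 2, 3, 4, 5, 6, 0]
After 10 (swap(1, 0)): [7, 1, 2, 3, 4, 5, 6, 0]
After 11 (swap(0, 7)): [0, 1, 2, 3, 4, 5, 6, 7]

Answer: yes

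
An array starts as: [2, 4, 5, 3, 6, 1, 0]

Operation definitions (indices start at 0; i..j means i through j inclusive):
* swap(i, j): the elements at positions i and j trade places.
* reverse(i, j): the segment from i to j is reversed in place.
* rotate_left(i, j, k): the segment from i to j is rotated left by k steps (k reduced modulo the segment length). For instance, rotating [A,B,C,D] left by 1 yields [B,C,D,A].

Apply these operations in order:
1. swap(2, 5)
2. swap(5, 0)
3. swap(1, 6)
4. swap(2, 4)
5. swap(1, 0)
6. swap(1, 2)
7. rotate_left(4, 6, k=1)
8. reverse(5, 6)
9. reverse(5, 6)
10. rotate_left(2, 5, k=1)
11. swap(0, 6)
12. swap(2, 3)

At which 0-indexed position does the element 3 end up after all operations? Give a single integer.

After 1 (swap(2, 5)): [2, 4, 1, 3, 6, 5, 0]
After 2 (swap(5, 0)): [5, 4, 1, 3, 6, 2, 0]
After 3 (swap(1, 6)): [5, 0, 1, 3, 6, 2, 4]
After 4 (swap(2, 4)): [5, 0, 6, 3, 1, 2, 4]
After 5 (swap(1, 0)): [0, 5, 6, 3, 1, 2, 4]
After 6 (swap(1, 2)): [0, 6, 5, 3, 1, 2, 4]
After 7 (rotate_left(4, 6, k=1)): [0, 6, 5, 3, 2, 4, 1]
After 8 (reverse(5, 6)): [0, 6, 5, 3, 2, 1, 4]
After 9 (reverse(5, 6)): [0, 6, 5, 3, 2, 4, 1]
After 10 (rotate_left(2, 5, k=1)): [0, 6, 3, 2, 4, 5, 1]
After 11 (swap(0, 6)): [1, 6, 3, 2, 4, 5, 0]
After 12 (swap(2, 3)): [1, 6, 2, 3, 4, 5, 0]

Answer: 3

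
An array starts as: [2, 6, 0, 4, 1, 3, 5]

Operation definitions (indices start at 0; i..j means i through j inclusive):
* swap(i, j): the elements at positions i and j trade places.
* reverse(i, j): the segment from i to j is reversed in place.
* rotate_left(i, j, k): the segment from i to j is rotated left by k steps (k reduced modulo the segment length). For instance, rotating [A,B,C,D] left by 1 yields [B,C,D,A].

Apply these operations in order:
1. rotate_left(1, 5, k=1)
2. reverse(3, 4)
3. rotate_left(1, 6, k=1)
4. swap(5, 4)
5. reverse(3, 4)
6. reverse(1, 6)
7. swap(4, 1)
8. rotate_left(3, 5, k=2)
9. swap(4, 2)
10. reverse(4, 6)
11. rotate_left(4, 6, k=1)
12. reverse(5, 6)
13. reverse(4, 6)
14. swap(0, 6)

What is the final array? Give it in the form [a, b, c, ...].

After 1 (rotate_left(1, 5, k=1)): [2, 0, 4, 1, 3, 6, 5]
After 2 (reverse(3, 4)): [2, 0, 4, 3, 1, 6, 5]
After 3 (rotate_left(1, 6, k=1)): [2, 4, 3, 1, 6, 5, 0]
After 4 (swap(5, 4)): [2, 4, 3, 1, 5, 6, 0]
After 5 (reverse(3, 4)): [2, 4, 3, 5, 1, 6, 0]
After 6 (reverse(1, 6)): [2, 0, 6, 1, 5, 3, 4]
After 7 (swap(4, 1)): [2, 5, 6, 1, 0, 3, 4]
After 8 (rotate_left(3, 5, k=2)): [2, 5, 6, 3, 1, 0, 4]
After 9 (swap(4, 2)): [2, 5, 1, 3, 6, 0, 4]
After 10 (reverse(4, 6)): [2, 5, 1, 3, 4, 0, 6]
After 11 (rotate_left(4, 6, k=1)): [2, 5, 1, 3, 0, 6, 4]
After 12 (reverse(5, 6)): [2, 5, 1, 3, 0, 4, 6]
After 13 (reverse(4, 6)): [2, 5, 1, 3, 6, 4, 0]
After 14 (swap(0, 6)): [0, 5, 1, 3, 6, 4, 2]

Answer: [0, 5, 1, 3, 6, 4, 2]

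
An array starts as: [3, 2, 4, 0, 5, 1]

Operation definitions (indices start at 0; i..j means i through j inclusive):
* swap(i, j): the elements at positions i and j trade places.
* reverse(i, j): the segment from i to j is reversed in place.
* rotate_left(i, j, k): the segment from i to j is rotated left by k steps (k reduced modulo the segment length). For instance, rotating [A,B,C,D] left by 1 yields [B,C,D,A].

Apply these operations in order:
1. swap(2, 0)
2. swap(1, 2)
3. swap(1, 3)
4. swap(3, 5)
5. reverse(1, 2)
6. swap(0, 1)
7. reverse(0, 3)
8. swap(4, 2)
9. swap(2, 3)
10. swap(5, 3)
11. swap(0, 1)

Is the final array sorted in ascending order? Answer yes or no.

Answer: yes

Derivation:
After 1 (swap(2, 0)): [4, 2, 3, 0, 5, 1]
After 2 (swap(1, 2)): [4, 3, 2, 0, 5, 1]
After 3 (swap(1, 3)): [4, 0, 2, 3, 5, 1]
After 4 (swap(3, 5)): [4, 0, 2, 1, 5, 3]
After 5 (reverse(1, 2)): [4, 2, 0, 1, 5, 3]
After 6 (swap(0, 1)): [2, 4, 0, 1, 5, 3]
After 7 (reverse(0, 3)): [1, 0, 4, 2, 5, 3]
After 8 (swap(4, 2)): [1, 0, 5, 2, 4, 3]
After 9 (swap(2, 3)): [1, 0, 2, 5, 4, 3]
After 10 (swap(5, 3)): [1, 0, 2, 3, 4, 5]
After 11 (swap(0, 1)): [0, 1, 2, 3, 4, 5]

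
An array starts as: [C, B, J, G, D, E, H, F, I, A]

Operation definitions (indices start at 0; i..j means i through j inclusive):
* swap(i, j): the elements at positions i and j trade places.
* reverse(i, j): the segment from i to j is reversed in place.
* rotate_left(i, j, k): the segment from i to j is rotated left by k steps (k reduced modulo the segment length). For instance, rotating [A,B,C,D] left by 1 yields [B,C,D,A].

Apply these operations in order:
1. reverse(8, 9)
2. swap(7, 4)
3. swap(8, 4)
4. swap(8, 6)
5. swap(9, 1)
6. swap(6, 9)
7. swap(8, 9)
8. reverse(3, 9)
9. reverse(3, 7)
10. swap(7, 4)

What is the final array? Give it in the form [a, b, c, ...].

Answer: [C, I, J, E, H, D, F, B, A, G]

Derivation:
After 1 (reverse(8, 9)): [C, B, J, G, D, E, H, F, A, I]
After 2 (swap(7, 4)): [C, B, J, G, F, E, H, D, A, I]
After 3 (swap(8, 4)): [C, B, J, G, A, E, H, D, F, I]
After 4 (swap(8, 6)): [C, B, J, G, A, E, F, D, H, I]
After 5 (swap(9, 1)): [C, I, J, G, A, E, F, D, H, B]
After 6 (swap(6, 9)): [C, I, J, G, A, E, B, D, H, F]
After 7 (swap(8, 9)): [C, I, J, G, A, E, B, D, F, H]
After 8 (reverse(3, 9)): [C, I, J, H, F, D, B, E, A, G]
After 9 (reverse(3, 7)): [C, I, J, E, B, D, F, H, A, G]
After 10 (swap(7, 4)): [C, I, J, E, H, D, F, B, A, G]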